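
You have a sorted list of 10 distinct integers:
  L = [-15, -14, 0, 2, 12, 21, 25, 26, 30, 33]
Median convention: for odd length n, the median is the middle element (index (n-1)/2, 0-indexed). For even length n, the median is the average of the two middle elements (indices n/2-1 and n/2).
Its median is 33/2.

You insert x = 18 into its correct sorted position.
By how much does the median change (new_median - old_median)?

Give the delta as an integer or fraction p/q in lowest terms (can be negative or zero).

Answer: 3/2

Derivation:
Old median = 33/2
After inserting x = 18: new sorted = [-15, -14, 0, 2, 12, 18, 21, 25, 26, 30, 33]
New median = 18
Delta = 18 - 33/2 = 3/2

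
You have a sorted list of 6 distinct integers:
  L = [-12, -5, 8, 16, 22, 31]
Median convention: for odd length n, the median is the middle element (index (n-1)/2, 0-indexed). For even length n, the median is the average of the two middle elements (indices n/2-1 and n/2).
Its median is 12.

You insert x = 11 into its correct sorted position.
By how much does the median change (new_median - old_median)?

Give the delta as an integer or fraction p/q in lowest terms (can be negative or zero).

Answer: -1

Derivation:
Old median = 12
After inserting x = 11: new sorted = [-12, -5, 8, 11, 16, 22, 31]
New median = 11
Delta = 11 - 12 = -1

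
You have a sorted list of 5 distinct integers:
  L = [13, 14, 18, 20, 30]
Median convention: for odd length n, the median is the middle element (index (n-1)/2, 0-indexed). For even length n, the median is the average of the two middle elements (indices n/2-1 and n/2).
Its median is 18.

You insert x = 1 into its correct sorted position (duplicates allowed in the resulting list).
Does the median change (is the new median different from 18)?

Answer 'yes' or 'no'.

Old median = 18
Insert x = 1
New median = 16
Changed? yes

Answer: yes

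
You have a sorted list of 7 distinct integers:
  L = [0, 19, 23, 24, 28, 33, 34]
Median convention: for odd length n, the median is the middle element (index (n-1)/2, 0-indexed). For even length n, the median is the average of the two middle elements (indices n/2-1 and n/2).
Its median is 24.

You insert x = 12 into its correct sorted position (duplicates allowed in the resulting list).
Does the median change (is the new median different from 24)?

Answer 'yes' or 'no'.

Answer: yes

Derivation:
Old median = 24
Insert x = 12
New median = 47/2
Changed? yes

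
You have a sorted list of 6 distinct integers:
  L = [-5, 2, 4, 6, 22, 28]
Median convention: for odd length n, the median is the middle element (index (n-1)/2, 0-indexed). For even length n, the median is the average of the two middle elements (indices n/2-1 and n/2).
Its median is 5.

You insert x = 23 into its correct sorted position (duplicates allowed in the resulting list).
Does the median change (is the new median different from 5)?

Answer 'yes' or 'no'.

Old median = 5
Insert x = 23
New median = 6
Changed? yes

Answer: yes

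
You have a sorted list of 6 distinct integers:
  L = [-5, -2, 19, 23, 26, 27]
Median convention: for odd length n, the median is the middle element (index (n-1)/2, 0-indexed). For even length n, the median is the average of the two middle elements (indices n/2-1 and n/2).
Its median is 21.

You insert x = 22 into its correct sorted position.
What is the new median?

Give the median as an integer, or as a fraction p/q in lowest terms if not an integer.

Old list (sorted, length 6): [-5, -2, 19, 23, 26, 27]
Old median = 21
Insert x = 22
Old length even (6). Middle pair: indices 2,3 = 19,23.
New length odd (7). New median = single middle element.
x = 22: 3 elements are < x, 3 elements are > x.
New sorted list: [-5, -2, 19, 22, 23, 26, 27]
New median = 22

Answer: 22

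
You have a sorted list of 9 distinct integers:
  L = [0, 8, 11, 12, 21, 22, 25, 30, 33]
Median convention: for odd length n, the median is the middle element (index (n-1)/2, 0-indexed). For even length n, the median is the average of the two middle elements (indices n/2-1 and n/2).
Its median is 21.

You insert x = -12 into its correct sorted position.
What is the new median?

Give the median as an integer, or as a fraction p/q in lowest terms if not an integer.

Answer: 33/2

Derivation:
Old list (sorted, length 9): [0, 8, 11, 12, 21, 22, 25, 30, 33]
Old median = 21
Insert x = -12
Old length odd (9). Middle was index 4 = 21.
New length even (10). New median = avg of two middle elements.
x = -12: 0 elements are < x, 9 elements are > x.
New sorted list: [-12, 0, 8, 11, 12, 21, 22, 25, 30, 33]
New median = 33/2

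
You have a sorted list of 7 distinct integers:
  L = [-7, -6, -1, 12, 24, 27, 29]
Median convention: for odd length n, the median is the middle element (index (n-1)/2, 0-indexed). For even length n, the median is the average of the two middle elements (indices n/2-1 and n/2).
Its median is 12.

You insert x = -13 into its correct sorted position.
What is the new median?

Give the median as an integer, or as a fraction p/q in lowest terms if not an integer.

Answer: 11/2

Derivation:
Old list (sorted, length 7): [-7, -6, -1, 12, 24, 27, 29]
Old median = 12
Insert x = -13
Old length odd (7). Middle was index 3 = 12.
New length even (8). New median = avg of two middle elements.
x = -13: 0 elements are < x, 7 elements are > x.
New sorted list: [-13, -7, -6, -1, 12, 24, 27, 29]
New median = 11/2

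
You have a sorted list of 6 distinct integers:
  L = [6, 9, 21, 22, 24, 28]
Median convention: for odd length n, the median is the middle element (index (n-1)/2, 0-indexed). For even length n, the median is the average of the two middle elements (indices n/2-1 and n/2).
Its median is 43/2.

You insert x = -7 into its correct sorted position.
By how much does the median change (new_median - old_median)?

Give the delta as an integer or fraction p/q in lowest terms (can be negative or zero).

Old median = 43/2
After inserting x = -7: new sorted = [-7, 6, 9, 21, 22, 24, 28]
New median = 21
Delta = 21 - 43/2 = -1/2

Answer: -1/2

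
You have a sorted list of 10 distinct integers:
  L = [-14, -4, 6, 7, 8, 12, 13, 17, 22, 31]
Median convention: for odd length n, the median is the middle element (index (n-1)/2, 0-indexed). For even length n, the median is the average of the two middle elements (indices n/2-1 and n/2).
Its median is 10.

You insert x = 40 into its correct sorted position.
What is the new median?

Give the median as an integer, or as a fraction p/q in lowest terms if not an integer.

Old list (sorted, length 10): [-14, -4, 6, 7, 8, 12, 13, 17, 22, 31]
Old median = 10
Insert x = 40
Old length even (10). Middle pair: indices 4,5 = 8,12.
New length odd (11). New median = single middle element.
x = 40: 10 elements are < x, 0 elements are > x.
New sorted list: [-14, -4, 6, 7, 8, 12, 13, 17, 22, 31, 40]
New median = 12

Answer: 12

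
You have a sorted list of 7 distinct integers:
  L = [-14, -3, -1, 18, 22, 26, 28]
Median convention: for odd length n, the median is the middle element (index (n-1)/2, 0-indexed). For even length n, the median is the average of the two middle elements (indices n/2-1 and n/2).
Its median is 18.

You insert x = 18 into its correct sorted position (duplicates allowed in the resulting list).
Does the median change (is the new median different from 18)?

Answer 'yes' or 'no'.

Old median = 18
Insert x = 18
New median = 18
Changed? no

Answer: no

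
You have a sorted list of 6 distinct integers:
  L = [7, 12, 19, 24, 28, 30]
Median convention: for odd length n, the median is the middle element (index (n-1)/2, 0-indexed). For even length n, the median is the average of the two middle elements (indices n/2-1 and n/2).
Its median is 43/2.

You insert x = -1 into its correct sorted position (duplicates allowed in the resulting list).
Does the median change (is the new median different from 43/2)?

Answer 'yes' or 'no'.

Old median = 43/2
Insert x = -1
New median = 19
Changed? yes

Answer: yes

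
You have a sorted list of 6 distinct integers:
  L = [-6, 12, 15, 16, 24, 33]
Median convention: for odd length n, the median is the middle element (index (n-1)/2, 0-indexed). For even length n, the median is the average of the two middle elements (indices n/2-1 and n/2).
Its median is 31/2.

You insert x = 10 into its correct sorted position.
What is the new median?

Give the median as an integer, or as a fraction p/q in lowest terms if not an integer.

Old list (sorted, length 6): [-6, 12, 15, 16, 24, 33]
Old median = 31/2
Insert x = 10
Old length even (6). Middle pair: indices 2,3 = 15,16.
New length odd (7). New median = single middle element.
x = 10: 1 elements are < x, 5 elements are > x.
New sorted list: [-6, 10, 12, 15, 16, 24, 33]
New median = 15

Answer: 15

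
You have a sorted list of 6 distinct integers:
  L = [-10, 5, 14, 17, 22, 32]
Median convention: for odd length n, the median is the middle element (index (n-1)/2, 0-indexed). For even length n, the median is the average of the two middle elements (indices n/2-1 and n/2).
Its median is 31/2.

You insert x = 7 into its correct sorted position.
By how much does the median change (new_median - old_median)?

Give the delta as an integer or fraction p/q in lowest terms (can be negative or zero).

Answer: -3/2

Derivation:
Old median = 31/2
After inserting x = 7: new sorted = [-10, 5, 7, 14, 17, 22, 32]
New median = 14
Delta = 14 - 31/2 = -3/2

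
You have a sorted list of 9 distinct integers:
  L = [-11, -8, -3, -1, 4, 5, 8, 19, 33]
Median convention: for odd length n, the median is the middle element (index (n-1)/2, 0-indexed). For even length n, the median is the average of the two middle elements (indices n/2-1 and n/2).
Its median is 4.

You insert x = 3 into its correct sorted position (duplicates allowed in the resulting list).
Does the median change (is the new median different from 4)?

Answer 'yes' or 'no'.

Answer: yes

Derivation:
Old median = 4
Insert x = 3
New median = 7/2
Changed? yes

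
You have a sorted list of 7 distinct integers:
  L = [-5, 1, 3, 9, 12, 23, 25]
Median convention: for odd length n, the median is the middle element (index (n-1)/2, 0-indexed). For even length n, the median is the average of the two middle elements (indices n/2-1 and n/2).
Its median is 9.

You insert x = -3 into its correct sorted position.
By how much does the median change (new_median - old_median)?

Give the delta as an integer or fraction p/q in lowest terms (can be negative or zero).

Answer: -3

Derivation:
Old median = 9
After inserting x = -3: new sorted = [-5, -3, 1, 3, 9, 12, 23, 25]
New median = 6
Delta = 6 - 9 = -3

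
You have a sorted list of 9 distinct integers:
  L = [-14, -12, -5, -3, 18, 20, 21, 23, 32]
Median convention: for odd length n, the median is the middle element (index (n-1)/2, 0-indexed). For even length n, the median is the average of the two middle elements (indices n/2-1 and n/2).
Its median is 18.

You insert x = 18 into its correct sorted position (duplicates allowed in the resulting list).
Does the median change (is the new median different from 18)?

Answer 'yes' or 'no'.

Old median = 18
Insert x = 18
New median = 18
Changed? no

Answer: no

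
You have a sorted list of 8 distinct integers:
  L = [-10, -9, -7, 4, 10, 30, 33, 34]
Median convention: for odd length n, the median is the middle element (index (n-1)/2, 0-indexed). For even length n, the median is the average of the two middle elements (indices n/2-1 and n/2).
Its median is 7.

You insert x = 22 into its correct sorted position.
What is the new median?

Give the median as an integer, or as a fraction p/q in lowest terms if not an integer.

Old list (sorted, length 8): [-10, -9, -7, 4, 10, 30, 33, 34]
Old median = 7
Insert x = 22
Old length even (8). Middle pair: indices 3,4 = 4,10.
New length odd (9). New median = single middle element.
x = 22: 5 elements are < x, 3 elements are > x.
New sorted list: [-10, -9, -7, 4, 10, 22, 30, 33, 34]
New median = 10

Answer: 10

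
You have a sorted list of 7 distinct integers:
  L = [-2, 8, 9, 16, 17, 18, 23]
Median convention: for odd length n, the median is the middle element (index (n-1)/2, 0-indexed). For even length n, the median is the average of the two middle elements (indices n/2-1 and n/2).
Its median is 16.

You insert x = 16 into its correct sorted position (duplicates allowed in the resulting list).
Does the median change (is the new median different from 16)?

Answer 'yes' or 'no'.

Old median = 16
Insert x = 16
New median = 16
Changed? no

Answer: no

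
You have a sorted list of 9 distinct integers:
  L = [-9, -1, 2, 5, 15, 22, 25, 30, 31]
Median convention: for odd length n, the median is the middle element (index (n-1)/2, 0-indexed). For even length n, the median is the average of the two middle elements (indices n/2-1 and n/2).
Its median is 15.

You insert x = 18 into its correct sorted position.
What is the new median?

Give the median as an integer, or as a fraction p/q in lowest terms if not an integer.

Old list (sorted, length 9): [-9, -1, 2, 5, 15, 22, 25, 30, 31]
Old median = 15
Insert x = 18
Old length odd (9). Middle was index 4 = 15.
New length even (10). New median = avg of two middle elements.
x = 18: 5 elements are < x, 4 elements are > x.
New sorted list: [-9, -1, 2, 5, 15, 18, 22, 25, 30, 31]
New median = 33/2

Answer: 33/2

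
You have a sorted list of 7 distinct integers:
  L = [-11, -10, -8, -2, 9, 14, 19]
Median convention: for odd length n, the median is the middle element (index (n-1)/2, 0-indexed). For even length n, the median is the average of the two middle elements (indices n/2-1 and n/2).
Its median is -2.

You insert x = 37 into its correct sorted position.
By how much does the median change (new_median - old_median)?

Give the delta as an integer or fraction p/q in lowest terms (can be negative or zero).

Old median = -2
After inserting x = 37: new sorted = [-11, -10, -8, -2, 9, 14, 19, 37]
New median = 7/2
Delta = 7/2 - -2 = 11/2

Answer: 11/2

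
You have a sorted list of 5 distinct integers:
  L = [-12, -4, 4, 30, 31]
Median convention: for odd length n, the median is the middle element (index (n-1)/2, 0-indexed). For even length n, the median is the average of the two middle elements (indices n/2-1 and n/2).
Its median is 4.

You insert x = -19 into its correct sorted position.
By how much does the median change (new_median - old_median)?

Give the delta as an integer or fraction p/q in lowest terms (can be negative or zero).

Answer: -4

Derivation:
Old median = 4
After inserting x = -19: new sorted = [-19, -12, -4, 4, 30, 31]
New median = 0
Delta = 0 - 4 = -4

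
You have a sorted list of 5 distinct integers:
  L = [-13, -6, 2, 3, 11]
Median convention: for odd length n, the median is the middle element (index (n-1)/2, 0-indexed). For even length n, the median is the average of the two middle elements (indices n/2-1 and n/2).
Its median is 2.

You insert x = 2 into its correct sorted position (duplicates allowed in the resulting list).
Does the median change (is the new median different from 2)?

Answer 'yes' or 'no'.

Old median = 2
Insert x = 2
New median = 2
Changed? no

Answer: no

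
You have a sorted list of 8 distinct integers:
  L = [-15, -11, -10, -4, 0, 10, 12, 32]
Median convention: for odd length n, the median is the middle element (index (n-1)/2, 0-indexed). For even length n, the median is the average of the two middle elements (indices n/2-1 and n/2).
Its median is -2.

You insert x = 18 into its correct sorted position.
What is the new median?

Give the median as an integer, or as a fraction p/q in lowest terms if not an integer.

Answer: 0

Derivation:
Old list (sorted, length 8): [-15, -11, -10, -4, 0, 10, 12, 32]
Old median = -2
Insert x = 18
Old length even (8). Middle pair: indices 3,4 = -4,0.
New length odd (9). New median = single middle element.
x = 18: 7 elements are < x, 1 elements are > x.
New sorted list: [-15, -11, -10, -4, 0, 10, 12, 18, 32]
New median = 0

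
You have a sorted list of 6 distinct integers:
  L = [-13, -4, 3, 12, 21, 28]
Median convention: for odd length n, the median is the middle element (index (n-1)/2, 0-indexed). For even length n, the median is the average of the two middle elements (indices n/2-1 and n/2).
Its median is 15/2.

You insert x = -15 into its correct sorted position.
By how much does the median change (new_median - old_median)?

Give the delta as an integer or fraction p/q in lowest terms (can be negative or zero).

Answer: -9/2

Derivation:
Old median = 15/2
After inserting x = -15: new sorted = [-15, -13, -4, 3, 12, 21, 28]
New median = 3
Delta = 3 - 15/2 = -9/2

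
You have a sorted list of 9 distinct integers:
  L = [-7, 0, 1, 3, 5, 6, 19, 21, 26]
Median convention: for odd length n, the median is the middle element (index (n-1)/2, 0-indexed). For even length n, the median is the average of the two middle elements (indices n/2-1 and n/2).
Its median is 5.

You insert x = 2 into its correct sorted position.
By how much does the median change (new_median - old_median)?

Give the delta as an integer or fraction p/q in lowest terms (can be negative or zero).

Old median = 5
After inserting x = 2: new sorted = [-7, 0, 1, 2, 3, 5, 6, 19, 21, 26]
New median = 4
Delta = 4 - 5 = -1

Answer: -1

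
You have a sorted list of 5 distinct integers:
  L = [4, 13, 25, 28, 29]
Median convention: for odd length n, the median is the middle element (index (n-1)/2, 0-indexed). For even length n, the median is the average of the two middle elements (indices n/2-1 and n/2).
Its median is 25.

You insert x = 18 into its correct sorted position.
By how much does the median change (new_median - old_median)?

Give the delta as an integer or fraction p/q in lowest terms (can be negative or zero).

Old median = 25
After inserting x = 18: new sorted = [4, 13, 18, 25, 28, 29]
New median = 43/2
Delta = 43/2 - 25 = -7/2

Answer: -7/2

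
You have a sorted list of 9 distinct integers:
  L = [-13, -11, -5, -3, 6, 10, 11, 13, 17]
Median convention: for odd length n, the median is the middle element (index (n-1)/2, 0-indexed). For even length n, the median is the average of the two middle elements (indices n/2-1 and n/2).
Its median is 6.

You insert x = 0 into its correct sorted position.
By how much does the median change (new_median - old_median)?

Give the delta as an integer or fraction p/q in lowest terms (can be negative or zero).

Old median = 6
After inserting x = 0: new sorted = [-13, -11, -5, -3, 0, 6, 10, 11, 13, 17]
New median = 3
Delta = 3 - 6 = -3

Answer: -3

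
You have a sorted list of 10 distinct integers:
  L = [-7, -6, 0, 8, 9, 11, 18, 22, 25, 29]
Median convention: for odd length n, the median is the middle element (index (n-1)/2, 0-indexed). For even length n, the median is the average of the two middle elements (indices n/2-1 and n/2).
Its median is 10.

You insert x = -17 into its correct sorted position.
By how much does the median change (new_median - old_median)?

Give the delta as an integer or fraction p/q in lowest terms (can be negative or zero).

Answer: -1

Derivation:
Old median = 10
After inserting x = -17: new sorted = [-17, -7, -6, 0, 8, 9, 11, 18, 22, 25, 29]
New median = 9
Delta = 9 - 10 = -1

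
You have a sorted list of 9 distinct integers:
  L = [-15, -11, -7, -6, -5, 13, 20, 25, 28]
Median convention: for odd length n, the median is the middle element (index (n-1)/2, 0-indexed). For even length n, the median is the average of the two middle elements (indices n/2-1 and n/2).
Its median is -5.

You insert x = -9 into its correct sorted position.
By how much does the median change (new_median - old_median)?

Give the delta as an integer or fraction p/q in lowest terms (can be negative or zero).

Answer: -1/2

Derivation:
Old median = -5
After inserting x = -9: new sorted = [-15, -11, -9, -7, -6, -5, 13, 20, 25, 28]
New median = -11/2
Delta = -11/2 - -5 = -1/2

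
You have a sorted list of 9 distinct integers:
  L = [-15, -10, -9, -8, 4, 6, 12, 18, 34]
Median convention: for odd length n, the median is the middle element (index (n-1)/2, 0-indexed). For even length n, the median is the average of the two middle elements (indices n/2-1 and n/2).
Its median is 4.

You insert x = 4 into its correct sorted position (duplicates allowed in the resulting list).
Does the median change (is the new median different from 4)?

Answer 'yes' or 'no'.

Answer: no

Derivation:
Old median = 4
Insert x = 4
New median = 4
Changed? no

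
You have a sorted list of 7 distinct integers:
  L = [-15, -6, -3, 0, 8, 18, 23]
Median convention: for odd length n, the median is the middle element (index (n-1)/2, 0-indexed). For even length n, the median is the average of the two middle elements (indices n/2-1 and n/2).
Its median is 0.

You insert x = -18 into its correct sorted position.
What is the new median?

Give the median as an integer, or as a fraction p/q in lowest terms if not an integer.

Old list (sorted, length 7): [-15, -6, -3, 0, 8, 18, 23]
Old median = 0
Insert x = -18
Old length odd (7). Middle was index 3 = 0.
New length even (8). New median = avg of two middle elements.
x = -18: 0 elements are < x, 7 elements are > x.
New sorted list: [-18, -15, -6, -3, 0, 8, 18, 23]
New median = -3/2

Answer: -3/2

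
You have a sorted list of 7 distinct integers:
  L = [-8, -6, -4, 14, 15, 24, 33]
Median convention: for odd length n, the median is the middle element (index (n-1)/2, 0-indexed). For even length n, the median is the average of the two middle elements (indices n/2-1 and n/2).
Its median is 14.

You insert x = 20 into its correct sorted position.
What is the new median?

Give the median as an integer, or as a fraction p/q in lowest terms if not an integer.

Old list (sorted, length 7): [-8, -6, -4, 14, 15, 24, 33]
Old median = 14
Insert x = 20
Old length odd (7). Middle was index 3 = 14.
New length even (8). New median = avg of two middle elements.
x = 20: 5 elements are < x, 2 elements are > x.
New sorted list: [-8, -6, -4, 14, 15, 20, 24, 33]
New median = 29/2

Answer: 29/2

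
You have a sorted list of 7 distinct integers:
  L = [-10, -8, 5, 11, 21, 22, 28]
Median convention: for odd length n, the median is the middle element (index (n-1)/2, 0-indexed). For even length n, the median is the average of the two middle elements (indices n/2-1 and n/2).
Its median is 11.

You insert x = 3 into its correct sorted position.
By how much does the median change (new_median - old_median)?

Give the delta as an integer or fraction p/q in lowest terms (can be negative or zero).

Answer: -3

Derivation:
Old median = 11
After inserting x = 3: new sorted = [-10, -8, 3, 5, 11, 21, 22, 28]
New median = 8
Delta = 8 - 11 = -3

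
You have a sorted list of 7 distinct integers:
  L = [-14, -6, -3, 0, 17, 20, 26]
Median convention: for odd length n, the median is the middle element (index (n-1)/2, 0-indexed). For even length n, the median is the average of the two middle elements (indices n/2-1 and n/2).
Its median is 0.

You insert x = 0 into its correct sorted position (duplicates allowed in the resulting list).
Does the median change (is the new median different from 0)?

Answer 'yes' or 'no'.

Old median = 0
Insert x = 0
New median = 0
Changed? no

Answer: no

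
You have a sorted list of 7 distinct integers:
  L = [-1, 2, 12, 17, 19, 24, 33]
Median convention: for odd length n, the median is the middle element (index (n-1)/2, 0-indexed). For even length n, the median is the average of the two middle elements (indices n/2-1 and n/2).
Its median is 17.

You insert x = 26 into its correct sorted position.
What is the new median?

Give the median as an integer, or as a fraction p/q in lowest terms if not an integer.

Answer: 18

Derivation:
Old list (sorted, length 7): [-1, 2, 12, 17, 19, 24, 33]
Old median = 17
Insert x = 26
Old length odd (7). Middle was index 3 = 17.
New length even (8). New median = avg of two middle elements.
x = 26: 6 elements are < x, 1 elements are > x.
New sorted list: [-1, 2, 12, 17, 19, 24, 26, 33]
New median = 18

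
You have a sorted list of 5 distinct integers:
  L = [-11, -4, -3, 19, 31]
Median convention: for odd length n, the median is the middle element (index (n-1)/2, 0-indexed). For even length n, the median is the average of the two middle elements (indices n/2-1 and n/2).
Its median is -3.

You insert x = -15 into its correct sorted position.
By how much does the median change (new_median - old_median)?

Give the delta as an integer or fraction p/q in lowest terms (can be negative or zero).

Answer: -1/2

Derivation:
Old median = -3
After inserting x = -15: new sorted = [-15, -11, -4, -3, 19, 31]
New median = -7/2
Delta = -7/2 - -3 = -1/2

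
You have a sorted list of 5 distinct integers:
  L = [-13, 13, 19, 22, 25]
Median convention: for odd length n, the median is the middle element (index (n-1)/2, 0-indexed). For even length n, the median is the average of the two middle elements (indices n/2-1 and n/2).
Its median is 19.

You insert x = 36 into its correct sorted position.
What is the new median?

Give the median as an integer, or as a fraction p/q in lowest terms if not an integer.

Old list (sorted, length 5): [-13, 13, 19, 22, 25]
Old median = 19
Insert x = 36
Old length odd (5). Middle was index 2 = 19.
New length even (6). New median = avg of two middle elements.
x = 36: 5 elements are < x, 0 elements are > x.
New sorted list: [-13, 13, 19, 22, 25, 36]
New median = 41/2

Answer: 41/2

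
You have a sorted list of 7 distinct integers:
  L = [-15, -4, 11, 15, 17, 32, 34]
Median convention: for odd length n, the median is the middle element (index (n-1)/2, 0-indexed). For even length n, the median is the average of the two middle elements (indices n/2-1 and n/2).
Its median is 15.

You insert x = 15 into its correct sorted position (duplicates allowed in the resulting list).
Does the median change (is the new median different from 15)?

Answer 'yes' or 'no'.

Old median = 15
Insert x = 15
New median = 15
Changed? no

Answer: no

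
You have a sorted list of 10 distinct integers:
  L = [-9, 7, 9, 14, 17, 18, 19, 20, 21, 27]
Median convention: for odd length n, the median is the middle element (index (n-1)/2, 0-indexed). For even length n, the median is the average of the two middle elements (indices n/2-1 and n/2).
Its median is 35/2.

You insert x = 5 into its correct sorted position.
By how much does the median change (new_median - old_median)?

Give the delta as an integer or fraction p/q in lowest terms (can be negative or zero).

Old median = 35/2
After inserting x = 5: new sorted = [-9, 5, 7, 9, 14, 17, 18, 19, 20, 21, 27]
New median = 17
Delta = 17 - 35/2 = -1/2

Answer: -1/2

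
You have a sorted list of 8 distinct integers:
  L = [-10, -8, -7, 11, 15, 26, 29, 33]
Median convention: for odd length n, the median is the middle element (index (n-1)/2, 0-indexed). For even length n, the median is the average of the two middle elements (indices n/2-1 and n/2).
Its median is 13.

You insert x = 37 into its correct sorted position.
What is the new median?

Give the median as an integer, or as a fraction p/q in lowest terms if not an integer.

Answer: 15

Derivation:
Old list (sorted, length 8): [-10, -8, -7, 11, 15, 26, 29, 33]
Old median = 13
Insert x = 37
Old length even (8). Middle pair: indices 3,4 = 11,15.
New length odd (9). New median = single middle element.
x = 37: 8 elements are < x, 0 elements are > x.
New sorted list: [-10, -8, -7, 11, 15, 26, 29, 33, 37]
New median = 15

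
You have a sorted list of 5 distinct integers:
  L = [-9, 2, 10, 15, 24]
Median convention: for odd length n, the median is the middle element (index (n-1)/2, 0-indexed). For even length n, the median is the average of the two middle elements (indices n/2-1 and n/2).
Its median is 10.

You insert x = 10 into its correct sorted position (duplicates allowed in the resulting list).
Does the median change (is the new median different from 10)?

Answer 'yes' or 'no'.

Answer: no

Derivation:
Old median = 10
Insert x = 10
New median = 10
Changed? no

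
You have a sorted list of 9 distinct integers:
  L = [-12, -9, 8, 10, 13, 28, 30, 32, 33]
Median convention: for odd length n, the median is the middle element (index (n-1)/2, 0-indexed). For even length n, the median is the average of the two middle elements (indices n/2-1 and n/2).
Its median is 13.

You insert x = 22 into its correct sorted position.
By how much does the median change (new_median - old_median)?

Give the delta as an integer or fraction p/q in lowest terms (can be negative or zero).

Answer: 9/2

Derivation:
Old median = 13
After inserting x = 22: new sorted = [-12, -9, 8, 10, 13, 22, 28, 30, 32, 33]
New median = 35/2
Delta = 35/2 - 13 = 9/2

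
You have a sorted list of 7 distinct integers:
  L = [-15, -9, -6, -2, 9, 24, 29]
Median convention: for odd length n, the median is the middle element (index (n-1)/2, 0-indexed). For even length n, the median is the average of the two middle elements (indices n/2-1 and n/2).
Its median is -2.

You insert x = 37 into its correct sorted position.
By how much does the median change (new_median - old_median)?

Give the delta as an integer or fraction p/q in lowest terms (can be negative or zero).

Old median = -2
After inserting x = 37: new sorted = [-15, -9, -6, -2, 9, 24, 29, 37]
New median = 7/2
Delta = 7/2 - -2 = 11/2

Answer: 11/2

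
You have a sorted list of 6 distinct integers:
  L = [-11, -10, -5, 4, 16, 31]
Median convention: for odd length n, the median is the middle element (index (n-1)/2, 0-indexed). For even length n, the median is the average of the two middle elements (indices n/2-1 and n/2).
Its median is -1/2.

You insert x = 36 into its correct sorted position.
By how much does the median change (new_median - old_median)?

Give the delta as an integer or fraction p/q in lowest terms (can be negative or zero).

Old median = -1/2
After inserting x = 36: new sorted = [-11, -10, -5, 4, 16, 31, 36]
New median = 4
Delta = 4 - -1/2 = 9/2

Answer: 9/2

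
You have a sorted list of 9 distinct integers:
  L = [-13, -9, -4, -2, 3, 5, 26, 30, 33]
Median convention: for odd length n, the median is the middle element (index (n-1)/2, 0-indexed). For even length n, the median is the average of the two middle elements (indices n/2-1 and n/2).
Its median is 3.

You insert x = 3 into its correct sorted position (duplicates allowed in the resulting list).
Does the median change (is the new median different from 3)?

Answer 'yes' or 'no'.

Answer: no

Derivation:
Old median = 3
Insert x = 3
New median = 3
Changed? no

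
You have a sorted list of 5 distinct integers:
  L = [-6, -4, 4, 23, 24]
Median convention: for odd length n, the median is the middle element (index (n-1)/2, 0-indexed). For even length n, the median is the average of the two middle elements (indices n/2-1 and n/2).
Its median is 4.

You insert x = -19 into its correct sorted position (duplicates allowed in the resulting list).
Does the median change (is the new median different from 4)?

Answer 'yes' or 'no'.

Old median = 4
Insert x = -19
New median = 0
Changed? yes

Answer: yes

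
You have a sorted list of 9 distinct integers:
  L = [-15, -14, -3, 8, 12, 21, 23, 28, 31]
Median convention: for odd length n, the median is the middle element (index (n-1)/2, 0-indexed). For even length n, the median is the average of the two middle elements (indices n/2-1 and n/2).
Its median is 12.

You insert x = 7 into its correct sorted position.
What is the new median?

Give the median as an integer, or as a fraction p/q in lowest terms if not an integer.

Answer: 10

Derivation:
Old list (sorted, length 9): [-15, -14, -3, 8, 12, 21, 23, 28, 31]
Old median = 12
Insert x = 7
Old length odd (9). Middle was index 4 = 12.
New length even (10). New median = avg of two middle elements.
x = 7: 3 elements are < x, 6 elements are > x.
New sorted list: [-15, -14, -3, 7, 8, 12, 21, 23, 28, 31]
New median = 10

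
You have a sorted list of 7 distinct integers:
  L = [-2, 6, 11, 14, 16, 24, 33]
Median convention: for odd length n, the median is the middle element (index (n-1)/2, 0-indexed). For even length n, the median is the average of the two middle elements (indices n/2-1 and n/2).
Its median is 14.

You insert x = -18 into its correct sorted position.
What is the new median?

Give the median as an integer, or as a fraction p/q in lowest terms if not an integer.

Answer: 25/2

Derivation:
Old list (sorted, length 7): [-2, 6, 11, 14, 16, 24, 33]
Old median = 14
Insert x = -18
Old length odd (7). Middle was index 3 = 14.
New length even (8). New median = avg of two middle elements.
x = -18: 0 elements are < x, 7 elements are > x.
New sorted list: [-18, -2, 6, 11, 14, 16, 24, 33]
New median = 25/2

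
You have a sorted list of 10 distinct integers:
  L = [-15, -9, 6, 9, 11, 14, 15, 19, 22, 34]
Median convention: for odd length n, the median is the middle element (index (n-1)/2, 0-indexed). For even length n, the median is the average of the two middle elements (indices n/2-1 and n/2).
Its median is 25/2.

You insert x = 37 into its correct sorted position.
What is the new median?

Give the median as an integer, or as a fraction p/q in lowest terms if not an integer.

Old list (sorted, length 10): [-15, -9, 6, 9, 11, 14, 15, 19, 22, 34]
Old median = 25/2
Insert x = 37
Old length even (10). Middle pair: indices 4,5 = 11,14.
New length odd (11). New median = single middle element.
x = 37: 10 elements are < x, 0 elements are > x.
New sorted list: [-15, -9, 6, 9, 11, 14, 15, 19, 22, 34, 37]
New median = 14

Answer: 14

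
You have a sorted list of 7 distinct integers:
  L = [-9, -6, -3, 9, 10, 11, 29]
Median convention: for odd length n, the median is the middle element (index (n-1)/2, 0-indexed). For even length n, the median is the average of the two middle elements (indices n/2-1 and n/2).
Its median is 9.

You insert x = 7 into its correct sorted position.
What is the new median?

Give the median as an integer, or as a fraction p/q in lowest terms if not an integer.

Answer: 8

Derivation:
Old list (sorted, length 7): [-9, -6, -3, 9, 10, 11, 29]
Old median = 9
Insert x = 7
Old length odd (7). Middle was index 3 = 9.
New length even (8). New median = avg of two middle elements.
x = 7: 3 elements are < x, 4 elements are > x.
New sorted list: [-9, -6, -3, 7, 9, 10, 11, 29]
New median = 8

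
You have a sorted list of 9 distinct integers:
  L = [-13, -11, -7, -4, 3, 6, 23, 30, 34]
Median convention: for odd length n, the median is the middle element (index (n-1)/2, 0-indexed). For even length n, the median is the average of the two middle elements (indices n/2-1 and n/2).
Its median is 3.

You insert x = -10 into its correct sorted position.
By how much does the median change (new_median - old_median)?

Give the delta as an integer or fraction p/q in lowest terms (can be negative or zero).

Old median = 3
After inserting x = -10: new sorted = [-13, -11, -10, -7, -4, 3, 6, 23, 30, 34]
New median = -1/2
Delta = -1/2 - 3 = -7/2

Answer: -7/2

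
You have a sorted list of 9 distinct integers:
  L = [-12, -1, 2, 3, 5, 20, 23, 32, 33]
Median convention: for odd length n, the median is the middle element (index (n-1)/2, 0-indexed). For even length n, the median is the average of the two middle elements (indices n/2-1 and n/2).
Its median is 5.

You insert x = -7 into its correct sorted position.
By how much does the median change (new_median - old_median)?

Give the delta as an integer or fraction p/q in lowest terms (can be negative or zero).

Answer: -1

Derivation:
Old median = 5
After inserting x = -7: new sorted = [-12, -7, -1, 2, 3, 5, 20, 23, 32, 33]
New median = 4
Delta = 4 - 5 = -1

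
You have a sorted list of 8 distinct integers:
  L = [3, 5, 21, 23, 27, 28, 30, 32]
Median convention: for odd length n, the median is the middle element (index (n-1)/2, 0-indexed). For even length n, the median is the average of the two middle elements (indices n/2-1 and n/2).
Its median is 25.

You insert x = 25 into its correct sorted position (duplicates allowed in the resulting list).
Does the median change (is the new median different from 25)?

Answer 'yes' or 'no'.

Old median = 25
Insert x = 25
New median = 25
Changed? no

Answer: no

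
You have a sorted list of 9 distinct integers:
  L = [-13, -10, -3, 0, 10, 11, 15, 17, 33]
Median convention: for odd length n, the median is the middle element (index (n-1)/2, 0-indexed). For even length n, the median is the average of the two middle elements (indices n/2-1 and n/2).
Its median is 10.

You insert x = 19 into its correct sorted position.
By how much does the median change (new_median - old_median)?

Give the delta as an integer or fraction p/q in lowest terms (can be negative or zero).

Answer: 1/2

Derivation:
Old median = 10
After inserting x = 19: new sorted = [-13, -10, -3, 0, 10, 11, 15, 17, 19, 33]
New median = 21/2
Delta = 21/2 - 10 = 1/2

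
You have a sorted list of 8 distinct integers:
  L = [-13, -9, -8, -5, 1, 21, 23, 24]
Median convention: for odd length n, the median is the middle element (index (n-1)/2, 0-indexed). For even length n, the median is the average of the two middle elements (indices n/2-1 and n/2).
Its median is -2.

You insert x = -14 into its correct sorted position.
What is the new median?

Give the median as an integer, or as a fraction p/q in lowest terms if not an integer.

Answer: -5

Derivation:
Old list (sorted, length 8): [-13, -9, -8, -5, 1, 21, 23, 24]
Old median = -2
Insert x = -14
Old length even (8). Middle pair: indices 3,4 = -5,1.
New length odd (9). New median = single middle element.
x = -14: 0 elements are < x, 8 elements are > x.
New sorted list: [-14, -13, -9, -8, -5, 1, 21, 23, 24]
New median = -5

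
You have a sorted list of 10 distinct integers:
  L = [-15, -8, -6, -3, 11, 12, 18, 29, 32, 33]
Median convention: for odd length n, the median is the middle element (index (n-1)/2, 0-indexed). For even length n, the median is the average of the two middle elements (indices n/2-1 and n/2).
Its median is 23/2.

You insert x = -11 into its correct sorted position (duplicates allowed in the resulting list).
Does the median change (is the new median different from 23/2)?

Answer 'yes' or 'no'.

Answer: yes

Derivation:
Old median = 23/2
Insert x = -11
New median = 11
Changed? yes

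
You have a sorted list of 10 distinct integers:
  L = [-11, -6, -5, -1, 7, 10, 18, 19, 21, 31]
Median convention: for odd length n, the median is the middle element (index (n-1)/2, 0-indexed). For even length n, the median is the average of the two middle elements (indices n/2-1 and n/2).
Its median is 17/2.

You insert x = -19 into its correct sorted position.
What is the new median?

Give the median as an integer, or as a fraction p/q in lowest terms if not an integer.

Answer: 7

Derivation:
Old list (sorted, length 10): [-11, -6, -5, -1, 7, 10, 18, 19, 21, 31]
Old median = 17/2
Insert x = -19
Old length even (10). Middle pair: indices 4,5 = 7,10.
New length odd (11). New median = single middle element.
x = -19: 0 elements are < x, 10 elements are > x.
New sorted list: [-19, -11, -6, -5, -1, 7, 10, 18, 19, 21, 31]
New median = 7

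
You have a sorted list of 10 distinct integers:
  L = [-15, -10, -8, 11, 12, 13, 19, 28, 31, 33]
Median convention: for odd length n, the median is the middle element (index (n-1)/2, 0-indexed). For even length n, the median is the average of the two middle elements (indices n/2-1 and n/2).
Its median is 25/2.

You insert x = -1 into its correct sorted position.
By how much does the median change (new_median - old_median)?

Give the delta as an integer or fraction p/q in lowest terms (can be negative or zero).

Old median = 25/2
After inserting x = -1: new sorted = [-15, -10, -8, -1, 11, 12, 13, 19, 28, 31, 33]
New median = 12
Delta = 12 - 25/2 = -1/2

Answer: -1/2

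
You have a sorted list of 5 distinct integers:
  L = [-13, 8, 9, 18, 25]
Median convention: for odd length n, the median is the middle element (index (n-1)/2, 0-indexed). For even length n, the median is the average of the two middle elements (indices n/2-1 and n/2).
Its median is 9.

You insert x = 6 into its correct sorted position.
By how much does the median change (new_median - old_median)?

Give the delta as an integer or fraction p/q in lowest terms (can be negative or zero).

Answer: -1/2

Derivation:
Old median = 9
After inserting x = 6: new sorted = [-13, 6, 8, 9, 18, 25]
New median = 17/2
Delta = 17/2 - 9 = -1/2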